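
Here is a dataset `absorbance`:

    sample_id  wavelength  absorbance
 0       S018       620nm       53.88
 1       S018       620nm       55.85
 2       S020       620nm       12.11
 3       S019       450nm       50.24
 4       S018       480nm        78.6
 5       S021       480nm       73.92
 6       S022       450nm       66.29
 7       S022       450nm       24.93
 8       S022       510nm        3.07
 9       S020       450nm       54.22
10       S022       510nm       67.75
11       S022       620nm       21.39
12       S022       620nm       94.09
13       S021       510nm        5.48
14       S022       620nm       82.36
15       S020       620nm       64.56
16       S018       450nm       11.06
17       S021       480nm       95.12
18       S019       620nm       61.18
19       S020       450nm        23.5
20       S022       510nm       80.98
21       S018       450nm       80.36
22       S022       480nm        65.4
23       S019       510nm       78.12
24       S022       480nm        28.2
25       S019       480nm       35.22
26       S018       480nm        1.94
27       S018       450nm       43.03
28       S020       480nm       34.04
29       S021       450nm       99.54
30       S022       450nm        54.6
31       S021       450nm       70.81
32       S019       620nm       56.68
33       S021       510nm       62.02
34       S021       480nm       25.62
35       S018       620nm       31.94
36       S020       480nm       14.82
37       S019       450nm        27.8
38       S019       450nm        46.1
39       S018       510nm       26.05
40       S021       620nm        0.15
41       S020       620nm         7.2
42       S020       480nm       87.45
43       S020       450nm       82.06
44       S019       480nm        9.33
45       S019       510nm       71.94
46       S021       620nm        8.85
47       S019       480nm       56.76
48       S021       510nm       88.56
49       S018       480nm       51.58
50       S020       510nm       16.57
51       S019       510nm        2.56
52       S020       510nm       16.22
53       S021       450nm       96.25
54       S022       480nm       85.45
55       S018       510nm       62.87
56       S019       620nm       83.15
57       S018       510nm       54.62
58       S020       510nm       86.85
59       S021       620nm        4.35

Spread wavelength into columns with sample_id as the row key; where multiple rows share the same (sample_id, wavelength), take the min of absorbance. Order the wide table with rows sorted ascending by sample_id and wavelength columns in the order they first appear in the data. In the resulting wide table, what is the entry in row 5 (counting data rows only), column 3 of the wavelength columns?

28.2

With rows sorted ascending by sample_id, row 5 is sample_id=S022. wavelength columns in first-appearance order: 620nm, 450nm, 480nm, 510nm; column 3 is 480nm.
Long rows with sample_id=S022, wavelength=480nm: min(65.4, 28.2, 85.45) = 28.2.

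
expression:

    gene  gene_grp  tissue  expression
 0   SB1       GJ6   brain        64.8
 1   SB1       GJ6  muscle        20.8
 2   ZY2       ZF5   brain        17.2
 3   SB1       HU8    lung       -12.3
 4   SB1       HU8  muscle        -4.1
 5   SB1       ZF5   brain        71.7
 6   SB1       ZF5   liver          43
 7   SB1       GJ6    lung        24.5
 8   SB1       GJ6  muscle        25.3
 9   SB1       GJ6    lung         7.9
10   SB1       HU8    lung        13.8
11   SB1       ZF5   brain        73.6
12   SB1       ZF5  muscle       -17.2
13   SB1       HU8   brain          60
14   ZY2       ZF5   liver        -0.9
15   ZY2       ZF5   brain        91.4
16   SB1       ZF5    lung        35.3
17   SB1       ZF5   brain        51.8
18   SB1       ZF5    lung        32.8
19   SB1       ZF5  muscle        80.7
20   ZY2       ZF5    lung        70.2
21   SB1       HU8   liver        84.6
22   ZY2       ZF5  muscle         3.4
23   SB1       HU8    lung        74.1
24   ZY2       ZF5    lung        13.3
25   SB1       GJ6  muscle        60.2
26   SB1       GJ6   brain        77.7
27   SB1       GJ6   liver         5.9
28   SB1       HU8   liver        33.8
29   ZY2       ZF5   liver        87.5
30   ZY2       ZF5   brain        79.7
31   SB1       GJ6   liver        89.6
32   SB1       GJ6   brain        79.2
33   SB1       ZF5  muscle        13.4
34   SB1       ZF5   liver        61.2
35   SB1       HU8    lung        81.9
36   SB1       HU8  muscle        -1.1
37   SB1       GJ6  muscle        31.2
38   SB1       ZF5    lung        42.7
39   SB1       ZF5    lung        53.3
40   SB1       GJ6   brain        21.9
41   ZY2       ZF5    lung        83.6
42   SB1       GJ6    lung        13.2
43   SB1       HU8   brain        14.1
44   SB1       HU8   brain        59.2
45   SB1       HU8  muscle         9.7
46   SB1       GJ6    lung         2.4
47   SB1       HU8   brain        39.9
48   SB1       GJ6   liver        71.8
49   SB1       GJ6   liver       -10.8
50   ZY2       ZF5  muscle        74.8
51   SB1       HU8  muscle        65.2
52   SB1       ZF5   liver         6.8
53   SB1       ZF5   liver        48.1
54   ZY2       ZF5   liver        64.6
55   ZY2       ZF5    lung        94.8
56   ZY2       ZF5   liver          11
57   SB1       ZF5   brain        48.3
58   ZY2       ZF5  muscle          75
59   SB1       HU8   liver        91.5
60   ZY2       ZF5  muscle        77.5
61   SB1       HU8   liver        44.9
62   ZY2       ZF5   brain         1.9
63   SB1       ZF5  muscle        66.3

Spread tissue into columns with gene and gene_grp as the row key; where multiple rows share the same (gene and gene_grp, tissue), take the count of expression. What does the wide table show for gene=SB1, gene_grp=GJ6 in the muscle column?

Rows with gene=SB1, gene_grp=GJ6 and tissue=muscle: expression values are 20.8, 25.3, 60.2, 31.2.
4 rows match — count = 4.

4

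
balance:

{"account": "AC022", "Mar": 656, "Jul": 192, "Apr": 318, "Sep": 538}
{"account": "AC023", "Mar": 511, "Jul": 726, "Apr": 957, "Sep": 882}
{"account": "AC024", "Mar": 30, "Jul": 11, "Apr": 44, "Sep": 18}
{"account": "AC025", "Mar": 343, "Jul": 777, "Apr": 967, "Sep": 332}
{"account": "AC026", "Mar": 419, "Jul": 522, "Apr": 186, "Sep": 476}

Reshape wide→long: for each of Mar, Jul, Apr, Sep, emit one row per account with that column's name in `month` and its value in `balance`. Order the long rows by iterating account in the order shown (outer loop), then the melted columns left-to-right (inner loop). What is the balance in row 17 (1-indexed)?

20 rows total (5 × 4). Row 17: index ⌊(17-1)/4⌋ = 4 into account → AC026; (17-1) mod 4 = 0 into the melted columns → Mar.
So row 17 is (AC026, Mar, 419); balance = 419.

419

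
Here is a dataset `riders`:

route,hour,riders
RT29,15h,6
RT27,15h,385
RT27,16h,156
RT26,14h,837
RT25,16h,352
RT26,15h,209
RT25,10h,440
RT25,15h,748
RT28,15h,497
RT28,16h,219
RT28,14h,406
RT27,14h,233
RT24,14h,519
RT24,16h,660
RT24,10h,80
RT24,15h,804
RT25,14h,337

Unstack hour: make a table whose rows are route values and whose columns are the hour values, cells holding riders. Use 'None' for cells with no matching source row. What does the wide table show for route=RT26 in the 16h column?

None

No long-format row has route=RT26 and hour=16h, so the cell is None.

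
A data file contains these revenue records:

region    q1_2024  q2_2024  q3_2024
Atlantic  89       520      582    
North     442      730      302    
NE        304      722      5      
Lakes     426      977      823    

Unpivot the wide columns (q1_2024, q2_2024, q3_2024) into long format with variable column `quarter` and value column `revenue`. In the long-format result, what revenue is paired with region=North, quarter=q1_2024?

442

Unpivoting turns each (region, wide-column) pair into one long row.
The wide cell at row North, column q1_2024 holds 442, so the long row (North, q1_2024) has revenue=442.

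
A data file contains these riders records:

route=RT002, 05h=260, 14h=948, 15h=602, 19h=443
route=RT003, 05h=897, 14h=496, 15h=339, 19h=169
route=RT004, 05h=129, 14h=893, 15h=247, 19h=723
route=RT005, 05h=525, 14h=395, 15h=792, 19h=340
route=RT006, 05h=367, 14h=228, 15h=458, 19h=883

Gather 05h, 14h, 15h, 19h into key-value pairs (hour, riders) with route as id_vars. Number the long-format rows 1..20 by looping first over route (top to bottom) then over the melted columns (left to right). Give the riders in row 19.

20 rows total (5 × 4). Row 19: index ⌊(19-1)/4⌋ = 4 into route → RT006; (19-1) mod 4 = 2 into the melted columns → 15h.
So row 19 is (RT006, 15h, 458); riders = 458.

458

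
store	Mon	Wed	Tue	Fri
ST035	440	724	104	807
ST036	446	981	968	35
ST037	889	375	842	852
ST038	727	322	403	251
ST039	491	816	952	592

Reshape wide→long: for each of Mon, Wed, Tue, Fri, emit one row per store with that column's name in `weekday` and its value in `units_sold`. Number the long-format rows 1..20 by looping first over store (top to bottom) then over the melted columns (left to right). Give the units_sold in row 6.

981

20 rows total (5 × 4). Row 6: index ⌊(6-1)/4⌋ = 1 into store → ST036; (6-1) mod 4 = 1 into the melted columns → Wed.
So row 6 is (ST036, Wed, 981); units_sold = 981.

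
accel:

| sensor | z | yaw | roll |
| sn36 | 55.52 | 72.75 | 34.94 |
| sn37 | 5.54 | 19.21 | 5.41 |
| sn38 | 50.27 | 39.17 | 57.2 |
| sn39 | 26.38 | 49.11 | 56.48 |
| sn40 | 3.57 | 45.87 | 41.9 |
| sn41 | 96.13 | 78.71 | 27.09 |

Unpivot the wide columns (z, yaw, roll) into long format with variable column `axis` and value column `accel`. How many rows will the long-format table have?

18

6 sensor values × 3 melted columns = 18 rows.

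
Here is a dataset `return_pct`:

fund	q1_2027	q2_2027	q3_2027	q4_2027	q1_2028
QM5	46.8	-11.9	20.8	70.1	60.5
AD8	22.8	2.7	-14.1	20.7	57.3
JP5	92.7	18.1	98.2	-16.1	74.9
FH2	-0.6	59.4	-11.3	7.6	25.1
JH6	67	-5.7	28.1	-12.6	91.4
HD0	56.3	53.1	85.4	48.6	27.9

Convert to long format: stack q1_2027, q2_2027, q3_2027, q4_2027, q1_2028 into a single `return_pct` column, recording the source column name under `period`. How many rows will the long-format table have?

30

6 fund values × 5 melted columns = 30 rows.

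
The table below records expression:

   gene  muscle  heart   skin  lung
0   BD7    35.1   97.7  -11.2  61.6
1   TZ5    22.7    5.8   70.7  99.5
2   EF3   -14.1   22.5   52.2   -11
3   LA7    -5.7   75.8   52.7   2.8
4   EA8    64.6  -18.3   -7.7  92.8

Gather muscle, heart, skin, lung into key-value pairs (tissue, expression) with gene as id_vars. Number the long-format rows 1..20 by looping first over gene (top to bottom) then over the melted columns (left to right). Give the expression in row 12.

-11

20 rows total (5 × 4). Row 12: index ⌊(12-1)/4⌋ = 2 into gene → EF3; (12-1) mod 4 = 3 into the melted columns → lung.
So row 12 is (EF3, lung, -11); expression = -11.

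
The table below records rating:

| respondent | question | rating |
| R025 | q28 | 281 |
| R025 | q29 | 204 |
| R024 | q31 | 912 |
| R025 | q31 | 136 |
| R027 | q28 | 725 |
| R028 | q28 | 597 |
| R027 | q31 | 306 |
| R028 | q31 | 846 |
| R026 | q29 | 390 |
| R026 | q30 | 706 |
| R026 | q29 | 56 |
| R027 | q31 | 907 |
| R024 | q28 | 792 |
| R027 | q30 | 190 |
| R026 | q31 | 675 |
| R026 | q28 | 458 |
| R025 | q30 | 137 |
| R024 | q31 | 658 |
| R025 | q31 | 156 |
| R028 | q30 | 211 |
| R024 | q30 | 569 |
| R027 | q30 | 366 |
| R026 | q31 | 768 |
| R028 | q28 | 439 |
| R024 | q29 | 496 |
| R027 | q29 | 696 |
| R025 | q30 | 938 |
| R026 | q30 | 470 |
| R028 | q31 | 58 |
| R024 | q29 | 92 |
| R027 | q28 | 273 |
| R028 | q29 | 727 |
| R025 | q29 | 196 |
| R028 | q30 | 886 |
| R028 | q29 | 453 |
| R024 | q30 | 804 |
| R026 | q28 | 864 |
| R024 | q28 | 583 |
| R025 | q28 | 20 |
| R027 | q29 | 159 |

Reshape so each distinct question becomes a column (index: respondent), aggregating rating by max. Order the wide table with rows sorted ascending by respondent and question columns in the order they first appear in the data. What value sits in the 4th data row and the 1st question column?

With rows sorted ascending by respondent, row 4 is respondent=R027. question columns in first-appearance order: q28, q29, q31, q30; column 1 is q28.
Long rows with respondent=R027, question=q28: max(725, 273) = 725.

725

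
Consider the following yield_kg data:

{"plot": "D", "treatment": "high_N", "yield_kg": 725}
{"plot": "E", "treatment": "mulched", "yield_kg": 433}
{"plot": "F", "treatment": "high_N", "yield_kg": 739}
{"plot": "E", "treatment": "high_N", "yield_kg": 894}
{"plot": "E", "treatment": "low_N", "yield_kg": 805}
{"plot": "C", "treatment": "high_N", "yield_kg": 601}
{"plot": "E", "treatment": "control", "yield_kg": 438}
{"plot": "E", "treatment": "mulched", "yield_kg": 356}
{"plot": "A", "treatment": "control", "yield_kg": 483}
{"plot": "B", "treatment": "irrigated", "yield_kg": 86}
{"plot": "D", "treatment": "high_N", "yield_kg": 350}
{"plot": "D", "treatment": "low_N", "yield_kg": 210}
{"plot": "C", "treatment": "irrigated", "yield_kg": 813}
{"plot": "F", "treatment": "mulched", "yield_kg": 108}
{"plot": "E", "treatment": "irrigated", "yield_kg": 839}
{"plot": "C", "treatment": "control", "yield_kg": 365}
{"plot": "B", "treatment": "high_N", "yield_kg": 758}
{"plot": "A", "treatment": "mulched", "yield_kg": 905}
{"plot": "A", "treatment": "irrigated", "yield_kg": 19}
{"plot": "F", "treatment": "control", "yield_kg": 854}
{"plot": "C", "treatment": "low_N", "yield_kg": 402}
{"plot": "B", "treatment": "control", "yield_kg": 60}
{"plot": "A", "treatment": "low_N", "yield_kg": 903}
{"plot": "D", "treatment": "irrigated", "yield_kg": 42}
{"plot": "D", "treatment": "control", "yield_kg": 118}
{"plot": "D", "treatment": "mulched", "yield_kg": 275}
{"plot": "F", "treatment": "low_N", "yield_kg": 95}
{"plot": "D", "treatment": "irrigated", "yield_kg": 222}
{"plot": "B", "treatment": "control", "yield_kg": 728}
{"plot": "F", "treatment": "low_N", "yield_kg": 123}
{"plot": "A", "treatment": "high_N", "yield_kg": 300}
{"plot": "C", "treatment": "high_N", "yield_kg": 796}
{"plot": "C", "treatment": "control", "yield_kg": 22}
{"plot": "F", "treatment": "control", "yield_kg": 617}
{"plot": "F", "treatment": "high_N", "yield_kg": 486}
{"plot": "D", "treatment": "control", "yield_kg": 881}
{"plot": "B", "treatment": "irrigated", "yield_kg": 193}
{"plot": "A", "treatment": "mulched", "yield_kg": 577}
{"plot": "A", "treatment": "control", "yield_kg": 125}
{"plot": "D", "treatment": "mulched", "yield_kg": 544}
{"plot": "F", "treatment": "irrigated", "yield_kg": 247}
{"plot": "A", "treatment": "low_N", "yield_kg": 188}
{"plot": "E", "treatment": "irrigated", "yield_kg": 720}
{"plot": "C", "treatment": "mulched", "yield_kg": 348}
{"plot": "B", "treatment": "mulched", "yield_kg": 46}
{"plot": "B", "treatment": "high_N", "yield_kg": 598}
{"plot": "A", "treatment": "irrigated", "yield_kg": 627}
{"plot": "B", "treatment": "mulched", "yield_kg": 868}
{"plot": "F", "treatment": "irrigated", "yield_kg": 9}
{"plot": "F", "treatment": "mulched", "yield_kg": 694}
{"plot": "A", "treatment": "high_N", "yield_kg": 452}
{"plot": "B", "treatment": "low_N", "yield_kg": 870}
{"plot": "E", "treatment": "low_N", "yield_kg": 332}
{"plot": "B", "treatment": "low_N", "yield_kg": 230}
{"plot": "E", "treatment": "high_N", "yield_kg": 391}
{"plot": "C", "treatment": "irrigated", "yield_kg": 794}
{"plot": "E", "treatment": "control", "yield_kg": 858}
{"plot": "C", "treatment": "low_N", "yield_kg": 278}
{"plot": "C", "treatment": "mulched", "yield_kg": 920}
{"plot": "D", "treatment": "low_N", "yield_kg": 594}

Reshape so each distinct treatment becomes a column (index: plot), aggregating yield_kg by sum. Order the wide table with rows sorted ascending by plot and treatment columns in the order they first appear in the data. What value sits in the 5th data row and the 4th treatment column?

With rows sorted ascending by plot, row 5 is plot=E. treatment columns in first-appearance order: high_N, mulched, low_N, control, irrigated; column 4 is control.
Long rows with plot=E, treatment=control: 438 + 858 = 1296.

1296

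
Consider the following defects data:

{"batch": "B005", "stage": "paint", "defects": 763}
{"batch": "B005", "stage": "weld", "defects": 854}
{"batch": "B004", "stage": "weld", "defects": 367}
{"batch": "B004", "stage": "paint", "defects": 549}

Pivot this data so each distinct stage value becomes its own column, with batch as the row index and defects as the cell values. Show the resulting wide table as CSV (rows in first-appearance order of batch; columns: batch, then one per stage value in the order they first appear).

Columns: batch plus the 2 distinct stage values (paint, weld).
For example, row B005 column paint takes defects=763 from the long row (B005, paint).

batch,paint,weld
B005,763,854
B004,549,367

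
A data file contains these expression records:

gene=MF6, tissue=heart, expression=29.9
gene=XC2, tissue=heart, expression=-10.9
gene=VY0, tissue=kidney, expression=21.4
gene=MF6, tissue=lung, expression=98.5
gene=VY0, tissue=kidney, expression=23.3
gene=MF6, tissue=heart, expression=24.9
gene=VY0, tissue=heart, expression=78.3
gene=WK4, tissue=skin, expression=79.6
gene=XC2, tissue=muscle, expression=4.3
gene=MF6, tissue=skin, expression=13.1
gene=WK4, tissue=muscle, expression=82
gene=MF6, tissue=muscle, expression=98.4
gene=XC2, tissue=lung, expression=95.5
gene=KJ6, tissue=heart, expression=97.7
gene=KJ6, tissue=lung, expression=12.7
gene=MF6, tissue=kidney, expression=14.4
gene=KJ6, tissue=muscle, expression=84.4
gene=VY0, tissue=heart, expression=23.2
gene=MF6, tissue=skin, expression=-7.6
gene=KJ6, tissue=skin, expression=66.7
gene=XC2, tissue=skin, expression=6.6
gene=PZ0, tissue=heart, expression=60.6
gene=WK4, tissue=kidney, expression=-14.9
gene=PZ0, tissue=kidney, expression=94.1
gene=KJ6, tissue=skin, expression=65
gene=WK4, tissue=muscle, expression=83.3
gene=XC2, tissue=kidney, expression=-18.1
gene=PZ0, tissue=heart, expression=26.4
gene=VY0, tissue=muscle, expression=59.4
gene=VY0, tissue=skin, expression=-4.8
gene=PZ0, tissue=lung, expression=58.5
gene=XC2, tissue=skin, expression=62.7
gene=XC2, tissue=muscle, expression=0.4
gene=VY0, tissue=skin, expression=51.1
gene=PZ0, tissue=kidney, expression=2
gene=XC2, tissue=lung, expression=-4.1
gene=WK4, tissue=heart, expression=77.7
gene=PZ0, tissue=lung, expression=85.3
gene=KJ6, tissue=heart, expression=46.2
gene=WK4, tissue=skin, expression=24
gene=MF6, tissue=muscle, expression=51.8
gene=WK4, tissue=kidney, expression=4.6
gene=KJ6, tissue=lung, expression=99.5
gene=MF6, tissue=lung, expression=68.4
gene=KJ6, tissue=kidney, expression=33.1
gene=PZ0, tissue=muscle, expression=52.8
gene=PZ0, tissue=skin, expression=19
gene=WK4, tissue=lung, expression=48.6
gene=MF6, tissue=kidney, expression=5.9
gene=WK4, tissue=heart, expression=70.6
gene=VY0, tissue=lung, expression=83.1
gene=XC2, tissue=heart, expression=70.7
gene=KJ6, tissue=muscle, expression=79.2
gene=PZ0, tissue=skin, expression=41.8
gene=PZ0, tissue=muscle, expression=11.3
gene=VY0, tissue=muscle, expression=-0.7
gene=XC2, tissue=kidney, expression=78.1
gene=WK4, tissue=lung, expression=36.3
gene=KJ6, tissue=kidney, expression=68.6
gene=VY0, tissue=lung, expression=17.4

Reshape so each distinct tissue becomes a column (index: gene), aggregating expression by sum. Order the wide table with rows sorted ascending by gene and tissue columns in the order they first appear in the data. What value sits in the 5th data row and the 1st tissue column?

148.3

With rows sorted ascending by gene, row 5 is gene=WK4. tissue columns in first-appearance order: heart, kidney, lung, skin, muscle; column 1 is heart.
Long rows with gene=WK4, tissue=heart: 77.7 + 70.6 = 148.3.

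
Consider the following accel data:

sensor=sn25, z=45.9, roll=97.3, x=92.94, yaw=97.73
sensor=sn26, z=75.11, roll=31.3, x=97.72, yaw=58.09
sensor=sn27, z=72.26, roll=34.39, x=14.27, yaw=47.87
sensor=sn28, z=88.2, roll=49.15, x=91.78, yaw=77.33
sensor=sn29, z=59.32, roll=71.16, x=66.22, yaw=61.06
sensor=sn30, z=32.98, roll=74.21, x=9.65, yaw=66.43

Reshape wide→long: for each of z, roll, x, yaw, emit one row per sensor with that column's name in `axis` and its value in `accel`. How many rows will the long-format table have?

24

6 sensor values × 4 melted columns = 24 rows.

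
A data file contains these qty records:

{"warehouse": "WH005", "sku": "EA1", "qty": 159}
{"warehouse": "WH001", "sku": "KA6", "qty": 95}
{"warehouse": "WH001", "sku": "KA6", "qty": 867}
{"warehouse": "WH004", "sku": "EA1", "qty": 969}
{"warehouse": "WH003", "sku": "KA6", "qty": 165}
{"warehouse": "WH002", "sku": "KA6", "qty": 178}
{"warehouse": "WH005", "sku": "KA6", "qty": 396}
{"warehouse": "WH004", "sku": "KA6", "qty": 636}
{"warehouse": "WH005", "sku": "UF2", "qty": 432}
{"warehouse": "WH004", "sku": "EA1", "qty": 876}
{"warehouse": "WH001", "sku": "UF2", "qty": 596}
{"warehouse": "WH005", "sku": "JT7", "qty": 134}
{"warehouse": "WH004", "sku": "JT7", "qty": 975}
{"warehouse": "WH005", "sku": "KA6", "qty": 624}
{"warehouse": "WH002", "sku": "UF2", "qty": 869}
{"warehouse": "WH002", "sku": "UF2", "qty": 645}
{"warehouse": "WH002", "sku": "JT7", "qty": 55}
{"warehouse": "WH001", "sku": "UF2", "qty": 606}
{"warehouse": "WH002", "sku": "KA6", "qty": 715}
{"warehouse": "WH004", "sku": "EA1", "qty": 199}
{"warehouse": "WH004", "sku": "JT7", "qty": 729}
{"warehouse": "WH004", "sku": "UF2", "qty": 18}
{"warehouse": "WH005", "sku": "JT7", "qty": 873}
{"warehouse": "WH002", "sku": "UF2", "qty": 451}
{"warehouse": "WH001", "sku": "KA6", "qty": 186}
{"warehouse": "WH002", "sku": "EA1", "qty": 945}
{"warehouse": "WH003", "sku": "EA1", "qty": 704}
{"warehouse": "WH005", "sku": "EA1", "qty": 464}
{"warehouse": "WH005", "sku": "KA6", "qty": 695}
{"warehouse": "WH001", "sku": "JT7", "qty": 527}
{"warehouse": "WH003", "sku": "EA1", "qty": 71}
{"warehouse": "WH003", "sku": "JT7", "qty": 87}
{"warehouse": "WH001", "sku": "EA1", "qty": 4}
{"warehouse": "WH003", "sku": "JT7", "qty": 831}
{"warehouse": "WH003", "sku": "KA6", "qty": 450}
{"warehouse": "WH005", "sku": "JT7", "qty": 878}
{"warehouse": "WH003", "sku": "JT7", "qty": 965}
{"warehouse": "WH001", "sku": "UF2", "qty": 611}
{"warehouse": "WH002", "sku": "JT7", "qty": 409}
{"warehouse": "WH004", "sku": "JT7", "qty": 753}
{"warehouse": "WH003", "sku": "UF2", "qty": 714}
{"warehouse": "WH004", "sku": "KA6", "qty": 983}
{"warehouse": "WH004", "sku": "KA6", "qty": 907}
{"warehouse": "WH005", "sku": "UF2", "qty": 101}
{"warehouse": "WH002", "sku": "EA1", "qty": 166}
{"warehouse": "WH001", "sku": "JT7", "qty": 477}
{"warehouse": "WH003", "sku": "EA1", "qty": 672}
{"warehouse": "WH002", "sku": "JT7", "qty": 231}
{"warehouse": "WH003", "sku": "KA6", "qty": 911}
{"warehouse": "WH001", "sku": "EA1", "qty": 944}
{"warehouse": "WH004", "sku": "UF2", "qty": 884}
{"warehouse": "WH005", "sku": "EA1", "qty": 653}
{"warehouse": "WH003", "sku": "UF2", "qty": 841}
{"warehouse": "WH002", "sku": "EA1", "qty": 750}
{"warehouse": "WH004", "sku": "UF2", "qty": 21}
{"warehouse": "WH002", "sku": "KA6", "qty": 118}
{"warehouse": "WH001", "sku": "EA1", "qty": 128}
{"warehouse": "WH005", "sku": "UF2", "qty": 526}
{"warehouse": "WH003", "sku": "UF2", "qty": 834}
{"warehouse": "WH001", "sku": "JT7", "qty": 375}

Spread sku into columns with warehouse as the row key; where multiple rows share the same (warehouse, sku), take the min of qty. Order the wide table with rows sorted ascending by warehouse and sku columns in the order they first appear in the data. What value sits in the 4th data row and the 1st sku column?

With rows sorted ascending by warehouse, row 4 is warehouse=WH004. sku columns in first-appearance order: EA1, KA6, UF2, JT7; column 1 is EA1.
Long rows with warehouse=WH004, sku=EA1: min(969, 876, 199) = 199.

199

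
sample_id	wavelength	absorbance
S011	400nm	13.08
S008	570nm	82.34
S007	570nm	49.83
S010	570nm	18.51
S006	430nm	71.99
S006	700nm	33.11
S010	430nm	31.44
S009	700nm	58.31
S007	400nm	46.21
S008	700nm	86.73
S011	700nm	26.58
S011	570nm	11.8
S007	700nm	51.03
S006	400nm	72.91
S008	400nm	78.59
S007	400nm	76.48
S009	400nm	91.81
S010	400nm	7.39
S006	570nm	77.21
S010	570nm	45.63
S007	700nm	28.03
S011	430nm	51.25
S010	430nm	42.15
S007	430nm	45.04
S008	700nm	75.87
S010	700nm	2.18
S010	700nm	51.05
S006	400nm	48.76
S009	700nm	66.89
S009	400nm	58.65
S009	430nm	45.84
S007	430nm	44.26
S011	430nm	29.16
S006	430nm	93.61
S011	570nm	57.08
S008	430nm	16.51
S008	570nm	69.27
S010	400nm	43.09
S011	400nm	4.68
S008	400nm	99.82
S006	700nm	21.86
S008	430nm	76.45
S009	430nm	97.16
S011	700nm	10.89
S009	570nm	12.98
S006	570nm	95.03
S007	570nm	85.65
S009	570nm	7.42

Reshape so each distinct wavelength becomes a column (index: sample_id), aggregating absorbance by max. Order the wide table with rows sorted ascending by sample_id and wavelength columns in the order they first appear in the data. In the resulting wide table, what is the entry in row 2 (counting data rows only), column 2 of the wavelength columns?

85.65

With rows sorted ascending by sample_id, row 2 is sample_id=S007. wavelength columns in first-appearance order: 400nm, 570nm, 430nm, 700nm; column 2 is 570nm.
Long rows with sample_id=S007, wavelength=570nm: max(49.83, 85.65) = 85.65.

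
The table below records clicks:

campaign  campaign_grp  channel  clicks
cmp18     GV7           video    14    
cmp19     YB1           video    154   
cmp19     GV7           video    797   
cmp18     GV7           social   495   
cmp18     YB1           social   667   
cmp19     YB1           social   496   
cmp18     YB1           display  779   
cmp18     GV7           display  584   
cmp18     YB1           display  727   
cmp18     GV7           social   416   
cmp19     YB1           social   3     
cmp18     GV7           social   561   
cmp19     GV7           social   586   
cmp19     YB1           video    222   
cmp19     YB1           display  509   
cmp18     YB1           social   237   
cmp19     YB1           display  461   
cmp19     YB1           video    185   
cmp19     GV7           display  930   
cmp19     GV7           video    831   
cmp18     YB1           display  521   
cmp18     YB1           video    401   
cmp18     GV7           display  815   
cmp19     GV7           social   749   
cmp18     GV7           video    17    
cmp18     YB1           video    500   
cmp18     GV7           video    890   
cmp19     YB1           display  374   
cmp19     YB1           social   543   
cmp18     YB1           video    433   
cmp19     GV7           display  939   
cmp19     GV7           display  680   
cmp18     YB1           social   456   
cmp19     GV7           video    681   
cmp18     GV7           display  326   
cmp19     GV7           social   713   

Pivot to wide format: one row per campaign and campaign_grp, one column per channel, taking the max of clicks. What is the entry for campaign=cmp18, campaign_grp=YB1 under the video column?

Rows with campaign=cmp18, campaign_grp=YB1 and channel=video: clicks values are 401, 500, 433.
max(401, 500, 433) = 500.

500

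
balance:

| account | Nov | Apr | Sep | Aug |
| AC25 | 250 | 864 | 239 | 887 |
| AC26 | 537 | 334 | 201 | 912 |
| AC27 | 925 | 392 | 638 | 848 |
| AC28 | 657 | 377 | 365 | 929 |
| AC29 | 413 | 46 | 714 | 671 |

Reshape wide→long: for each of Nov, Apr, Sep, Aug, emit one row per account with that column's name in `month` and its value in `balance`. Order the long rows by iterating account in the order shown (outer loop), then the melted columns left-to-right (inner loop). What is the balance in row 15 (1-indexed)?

20 rows total (5 × 4). Row 15: index ⌊(15-1)/4⌋ = 3 into account → AC28; (15-1) mod 4 = 2 into the melted columns → Sep.
So row 15 is (AC28, Sep, 365); balance = 365.

365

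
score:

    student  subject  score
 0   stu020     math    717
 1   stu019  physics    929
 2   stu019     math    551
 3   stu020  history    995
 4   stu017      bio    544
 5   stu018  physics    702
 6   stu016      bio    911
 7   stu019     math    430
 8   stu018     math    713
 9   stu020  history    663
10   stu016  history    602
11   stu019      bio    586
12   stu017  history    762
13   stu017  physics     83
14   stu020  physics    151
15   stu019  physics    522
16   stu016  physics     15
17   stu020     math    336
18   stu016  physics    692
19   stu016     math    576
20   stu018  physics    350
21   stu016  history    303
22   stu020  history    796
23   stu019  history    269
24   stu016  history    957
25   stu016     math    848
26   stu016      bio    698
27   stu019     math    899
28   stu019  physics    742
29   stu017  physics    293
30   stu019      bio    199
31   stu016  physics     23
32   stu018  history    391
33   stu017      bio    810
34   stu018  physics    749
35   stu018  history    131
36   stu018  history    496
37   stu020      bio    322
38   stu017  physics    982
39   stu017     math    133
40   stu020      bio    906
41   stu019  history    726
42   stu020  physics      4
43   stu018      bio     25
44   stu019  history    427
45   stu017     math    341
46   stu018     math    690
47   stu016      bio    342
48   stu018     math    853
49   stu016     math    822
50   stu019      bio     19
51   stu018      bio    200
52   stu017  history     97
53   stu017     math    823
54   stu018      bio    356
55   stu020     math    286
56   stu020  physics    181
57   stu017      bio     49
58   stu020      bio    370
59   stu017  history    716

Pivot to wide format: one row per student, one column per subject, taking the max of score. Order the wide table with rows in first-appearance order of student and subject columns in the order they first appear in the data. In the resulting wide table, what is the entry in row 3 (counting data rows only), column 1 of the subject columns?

With rows in first-appearance order of student, row 3 is student=stu017. subject columns in first-appearance order: math, physics, history, bio; column 1 is math.
Long rows with student=stu017, subject=math: max(133, 341, 823) = 823.

823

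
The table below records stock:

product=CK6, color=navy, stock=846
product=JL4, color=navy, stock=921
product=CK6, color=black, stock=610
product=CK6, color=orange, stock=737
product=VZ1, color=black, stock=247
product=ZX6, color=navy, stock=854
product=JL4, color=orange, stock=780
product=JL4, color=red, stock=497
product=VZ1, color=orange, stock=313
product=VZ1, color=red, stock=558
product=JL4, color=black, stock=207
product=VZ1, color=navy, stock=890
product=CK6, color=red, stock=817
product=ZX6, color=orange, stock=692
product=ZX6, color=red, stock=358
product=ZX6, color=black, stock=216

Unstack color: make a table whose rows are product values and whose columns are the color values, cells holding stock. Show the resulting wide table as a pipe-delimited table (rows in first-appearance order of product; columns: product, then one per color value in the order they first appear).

| product | navy | black | orange | red |
| CK6 | 846 | 610 | 737 | 817 |
| JL4 | 921 | 207 | 780 | 497 |
| VZ1 | 890 | 247 | 313 | 558 |
| ZX6 | 854 | 216 | 692 | 358 |

Columns: product plus the 4 distinct color values (navy, black, orange, red).
For example, row CK6 column navy takes stock=846 from the long row (CK6, navy).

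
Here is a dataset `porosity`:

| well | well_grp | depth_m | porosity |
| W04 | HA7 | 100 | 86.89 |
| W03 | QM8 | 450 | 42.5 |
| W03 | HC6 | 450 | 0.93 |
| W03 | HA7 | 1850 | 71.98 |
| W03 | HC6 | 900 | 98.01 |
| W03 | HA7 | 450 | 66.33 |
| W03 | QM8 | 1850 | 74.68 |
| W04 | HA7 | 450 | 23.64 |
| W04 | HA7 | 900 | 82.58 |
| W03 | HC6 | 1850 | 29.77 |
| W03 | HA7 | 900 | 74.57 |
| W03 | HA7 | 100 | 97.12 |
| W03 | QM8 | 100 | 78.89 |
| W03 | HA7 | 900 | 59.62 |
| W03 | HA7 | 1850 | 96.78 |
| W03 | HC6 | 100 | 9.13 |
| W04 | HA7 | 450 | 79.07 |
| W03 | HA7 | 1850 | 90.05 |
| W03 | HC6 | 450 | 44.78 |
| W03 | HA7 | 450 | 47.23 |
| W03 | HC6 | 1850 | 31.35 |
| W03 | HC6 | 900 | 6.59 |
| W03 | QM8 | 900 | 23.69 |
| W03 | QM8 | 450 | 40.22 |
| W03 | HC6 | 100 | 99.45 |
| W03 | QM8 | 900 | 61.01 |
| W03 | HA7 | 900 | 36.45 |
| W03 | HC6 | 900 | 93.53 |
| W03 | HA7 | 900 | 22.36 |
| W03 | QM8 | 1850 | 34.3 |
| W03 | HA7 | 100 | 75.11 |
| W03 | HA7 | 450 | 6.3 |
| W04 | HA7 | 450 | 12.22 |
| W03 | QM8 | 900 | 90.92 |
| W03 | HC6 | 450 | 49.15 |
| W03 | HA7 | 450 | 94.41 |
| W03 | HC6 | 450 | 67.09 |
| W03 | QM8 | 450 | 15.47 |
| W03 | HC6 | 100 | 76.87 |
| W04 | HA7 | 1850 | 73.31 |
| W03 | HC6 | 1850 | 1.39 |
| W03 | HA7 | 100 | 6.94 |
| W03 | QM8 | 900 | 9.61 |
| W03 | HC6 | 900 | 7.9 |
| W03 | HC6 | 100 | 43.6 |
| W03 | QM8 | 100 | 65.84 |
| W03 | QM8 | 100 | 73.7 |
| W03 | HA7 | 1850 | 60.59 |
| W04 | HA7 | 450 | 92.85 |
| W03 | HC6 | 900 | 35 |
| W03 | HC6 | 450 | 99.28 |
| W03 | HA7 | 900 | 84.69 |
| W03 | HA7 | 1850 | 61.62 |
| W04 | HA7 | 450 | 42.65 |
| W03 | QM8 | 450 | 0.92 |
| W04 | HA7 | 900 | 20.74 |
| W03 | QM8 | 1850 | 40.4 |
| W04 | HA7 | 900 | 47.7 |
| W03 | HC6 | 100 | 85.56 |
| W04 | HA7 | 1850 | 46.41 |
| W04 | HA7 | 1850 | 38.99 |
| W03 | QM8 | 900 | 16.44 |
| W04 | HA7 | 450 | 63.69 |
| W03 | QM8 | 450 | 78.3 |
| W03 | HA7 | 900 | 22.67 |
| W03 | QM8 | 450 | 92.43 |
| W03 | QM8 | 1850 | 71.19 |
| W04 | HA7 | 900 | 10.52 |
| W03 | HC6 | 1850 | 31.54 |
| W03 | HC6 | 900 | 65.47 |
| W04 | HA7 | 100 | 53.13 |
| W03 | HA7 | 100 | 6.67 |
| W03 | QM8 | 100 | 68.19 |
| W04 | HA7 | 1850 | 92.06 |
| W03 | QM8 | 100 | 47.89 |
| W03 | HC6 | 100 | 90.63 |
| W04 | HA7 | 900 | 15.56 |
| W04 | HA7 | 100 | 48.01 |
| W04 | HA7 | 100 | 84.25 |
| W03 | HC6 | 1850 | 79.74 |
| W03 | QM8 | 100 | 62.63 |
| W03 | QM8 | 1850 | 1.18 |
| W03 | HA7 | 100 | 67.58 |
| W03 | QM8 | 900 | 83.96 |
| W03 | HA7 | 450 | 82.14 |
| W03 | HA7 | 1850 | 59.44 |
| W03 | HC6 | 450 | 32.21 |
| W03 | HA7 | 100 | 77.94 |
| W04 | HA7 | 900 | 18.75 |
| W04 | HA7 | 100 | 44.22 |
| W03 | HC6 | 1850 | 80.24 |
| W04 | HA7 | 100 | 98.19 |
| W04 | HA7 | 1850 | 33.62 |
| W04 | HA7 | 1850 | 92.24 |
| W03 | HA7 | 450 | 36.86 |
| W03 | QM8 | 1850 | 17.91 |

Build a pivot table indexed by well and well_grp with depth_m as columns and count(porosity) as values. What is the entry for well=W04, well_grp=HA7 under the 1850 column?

6

Rows with well=W04, well_grp=HA7 and depth_m=1850: porosity values are 73.31, 46.41, 38.99, 92.06, 33.62, 92.24.
6 rows match — count = 6.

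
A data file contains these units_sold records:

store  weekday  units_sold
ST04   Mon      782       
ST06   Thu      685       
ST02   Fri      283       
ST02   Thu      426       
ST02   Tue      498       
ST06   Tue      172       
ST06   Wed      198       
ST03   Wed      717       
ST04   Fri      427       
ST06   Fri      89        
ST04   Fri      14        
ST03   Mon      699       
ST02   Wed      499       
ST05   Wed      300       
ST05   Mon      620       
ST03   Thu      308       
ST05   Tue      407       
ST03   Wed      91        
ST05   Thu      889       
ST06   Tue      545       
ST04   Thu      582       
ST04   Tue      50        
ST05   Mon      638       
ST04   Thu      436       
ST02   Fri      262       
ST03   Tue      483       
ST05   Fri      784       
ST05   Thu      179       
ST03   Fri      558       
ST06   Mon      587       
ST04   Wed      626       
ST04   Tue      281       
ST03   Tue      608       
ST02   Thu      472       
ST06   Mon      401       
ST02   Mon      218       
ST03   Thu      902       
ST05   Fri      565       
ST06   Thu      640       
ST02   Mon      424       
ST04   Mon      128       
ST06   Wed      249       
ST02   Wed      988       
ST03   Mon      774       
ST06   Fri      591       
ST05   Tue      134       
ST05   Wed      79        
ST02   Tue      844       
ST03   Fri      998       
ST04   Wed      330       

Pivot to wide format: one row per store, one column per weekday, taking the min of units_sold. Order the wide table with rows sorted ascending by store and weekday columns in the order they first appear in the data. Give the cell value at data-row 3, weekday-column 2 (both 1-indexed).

With rows sorted ascending by store, row 3 is store=ST04. weekday columns in first-appearance order: Mon, Thu, Fri, Tue, Wed; column 2 is Thu.
Long rows with store=ST04, weekday=Thu: min(582, 436) = 436.

436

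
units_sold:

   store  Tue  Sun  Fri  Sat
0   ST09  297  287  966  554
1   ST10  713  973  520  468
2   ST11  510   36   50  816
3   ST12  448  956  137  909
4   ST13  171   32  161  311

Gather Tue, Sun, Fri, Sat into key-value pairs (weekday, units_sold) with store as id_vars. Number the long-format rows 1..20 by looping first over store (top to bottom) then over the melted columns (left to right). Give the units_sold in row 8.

20 rows total (5 × 4). Row 8: index ⌊(8-1)/4⌋ = 1 into store → ST10; (8-1) mod 4 = 3 into the melted columns → Sat.
So row 8 is (ST10, Sat, 468); units_sold = 468.

468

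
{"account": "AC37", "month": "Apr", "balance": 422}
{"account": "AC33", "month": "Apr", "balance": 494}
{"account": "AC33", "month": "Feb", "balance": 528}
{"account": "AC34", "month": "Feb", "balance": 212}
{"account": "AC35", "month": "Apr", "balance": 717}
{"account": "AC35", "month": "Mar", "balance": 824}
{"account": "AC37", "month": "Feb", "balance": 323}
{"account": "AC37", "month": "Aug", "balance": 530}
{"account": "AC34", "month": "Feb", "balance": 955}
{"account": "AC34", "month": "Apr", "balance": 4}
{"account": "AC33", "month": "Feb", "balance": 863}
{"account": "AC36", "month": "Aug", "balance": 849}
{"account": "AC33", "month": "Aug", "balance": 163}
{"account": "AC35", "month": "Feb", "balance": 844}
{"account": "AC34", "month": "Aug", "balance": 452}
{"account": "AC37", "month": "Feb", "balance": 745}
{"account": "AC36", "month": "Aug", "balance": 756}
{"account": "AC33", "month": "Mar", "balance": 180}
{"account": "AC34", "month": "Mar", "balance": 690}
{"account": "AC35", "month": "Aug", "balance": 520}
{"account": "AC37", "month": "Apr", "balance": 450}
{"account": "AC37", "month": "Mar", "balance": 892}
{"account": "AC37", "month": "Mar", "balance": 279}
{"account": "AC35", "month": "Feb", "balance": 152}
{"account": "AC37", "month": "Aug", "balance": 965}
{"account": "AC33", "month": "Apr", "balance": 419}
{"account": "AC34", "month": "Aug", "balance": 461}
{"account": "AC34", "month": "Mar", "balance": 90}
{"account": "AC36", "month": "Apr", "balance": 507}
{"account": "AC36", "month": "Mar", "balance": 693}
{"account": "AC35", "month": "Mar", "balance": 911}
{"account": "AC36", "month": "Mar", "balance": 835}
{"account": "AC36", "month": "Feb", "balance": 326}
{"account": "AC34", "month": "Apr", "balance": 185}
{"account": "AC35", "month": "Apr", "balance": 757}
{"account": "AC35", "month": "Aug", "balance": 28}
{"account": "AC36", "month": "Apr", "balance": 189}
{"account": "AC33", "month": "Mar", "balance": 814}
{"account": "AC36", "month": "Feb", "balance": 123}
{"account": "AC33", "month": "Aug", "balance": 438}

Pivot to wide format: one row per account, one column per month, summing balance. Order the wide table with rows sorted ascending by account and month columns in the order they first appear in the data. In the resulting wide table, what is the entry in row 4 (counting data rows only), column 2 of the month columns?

449

With rows sorted ascending by account, row 4 is account=AC36. month columns in first-appearance order: Apr, Feb, Mar, Aug; column 2 is Feb.
Long rows with account=AC36, month=Feb: 326 + 123 = 449.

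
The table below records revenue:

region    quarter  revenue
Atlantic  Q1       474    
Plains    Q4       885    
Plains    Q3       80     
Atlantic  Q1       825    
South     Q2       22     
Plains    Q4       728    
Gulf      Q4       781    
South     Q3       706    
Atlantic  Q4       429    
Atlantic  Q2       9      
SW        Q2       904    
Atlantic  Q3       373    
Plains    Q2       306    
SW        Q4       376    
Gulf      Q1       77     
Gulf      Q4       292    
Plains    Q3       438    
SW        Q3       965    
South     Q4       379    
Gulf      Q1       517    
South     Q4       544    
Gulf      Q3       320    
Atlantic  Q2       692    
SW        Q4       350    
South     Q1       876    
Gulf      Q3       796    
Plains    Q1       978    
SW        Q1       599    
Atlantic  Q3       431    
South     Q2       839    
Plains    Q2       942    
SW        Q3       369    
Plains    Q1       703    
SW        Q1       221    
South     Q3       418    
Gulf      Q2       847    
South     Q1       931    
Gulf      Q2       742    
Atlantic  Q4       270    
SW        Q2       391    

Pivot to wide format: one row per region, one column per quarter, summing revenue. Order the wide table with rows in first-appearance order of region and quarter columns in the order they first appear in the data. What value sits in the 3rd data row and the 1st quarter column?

With rows in first-appearance order of region, row 3 is region=South. quarter columns in first-appearance order: Q1, Q4, Q3, Q2; column 1 is Q1.
Long rows with region=South, quarter=Q1: 876 + 931 = 1807.

1807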